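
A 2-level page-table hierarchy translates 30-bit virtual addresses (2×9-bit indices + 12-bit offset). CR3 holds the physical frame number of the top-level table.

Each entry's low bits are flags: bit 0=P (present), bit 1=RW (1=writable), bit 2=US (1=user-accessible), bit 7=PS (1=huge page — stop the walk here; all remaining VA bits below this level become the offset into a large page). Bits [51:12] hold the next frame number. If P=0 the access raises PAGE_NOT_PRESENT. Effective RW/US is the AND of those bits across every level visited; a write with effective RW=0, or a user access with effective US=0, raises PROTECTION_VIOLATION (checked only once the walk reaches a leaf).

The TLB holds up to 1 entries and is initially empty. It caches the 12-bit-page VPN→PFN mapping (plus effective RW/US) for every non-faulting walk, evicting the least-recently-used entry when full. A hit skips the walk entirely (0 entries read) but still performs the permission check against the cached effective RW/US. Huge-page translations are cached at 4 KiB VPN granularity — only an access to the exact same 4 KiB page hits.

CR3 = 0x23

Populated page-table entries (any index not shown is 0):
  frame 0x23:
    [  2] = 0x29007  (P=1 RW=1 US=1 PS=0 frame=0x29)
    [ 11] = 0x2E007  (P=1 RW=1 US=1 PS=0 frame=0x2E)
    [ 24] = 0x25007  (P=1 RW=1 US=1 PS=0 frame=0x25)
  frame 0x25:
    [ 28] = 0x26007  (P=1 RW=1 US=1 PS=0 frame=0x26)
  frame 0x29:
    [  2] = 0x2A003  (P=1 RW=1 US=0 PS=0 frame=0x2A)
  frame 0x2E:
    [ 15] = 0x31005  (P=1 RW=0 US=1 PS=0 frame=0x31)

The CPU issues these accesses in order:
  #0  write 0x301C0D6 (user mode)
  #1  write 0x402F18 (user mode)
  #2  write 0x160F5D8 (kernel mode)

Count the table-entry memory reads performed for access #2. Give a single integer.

Trace:
#0 VA=0x301C0D6 (w,user):
  [0] read 0x23 idx=24: raw=0x25007 flags P=1 W=1 U=1 S=0
  [1] read 0x25 idx=28: raw=0x26007 flags P=1 W=1 U=1 S=0
  → PA=0x260D6  (2 entries read)
#1 VA=0x402F18 (w,user):
  [0] read 0x23 idx=2: raw=0x29007 flags P=1 W=1 U=1 S=0
  [1] read 0x29 idx=2: raw=0x2A003 flags P=1 W=1 U=0 S=0
  ✗ PROTECTION_VIOLATION  [2 reads]
#2 VA=0x160F5D8 (w,kernel):
  [0] read 0x23 idx=11: raw=0x2E007 flags P=1 W=1 U=1 S=0
  [1] read 0x2E idx=15: raw=0x31005 flags P=1 W=0 U=1 S=0
  ✗ PROTECTION_VIOLATION  [2 reads]

Entries read for #2: 2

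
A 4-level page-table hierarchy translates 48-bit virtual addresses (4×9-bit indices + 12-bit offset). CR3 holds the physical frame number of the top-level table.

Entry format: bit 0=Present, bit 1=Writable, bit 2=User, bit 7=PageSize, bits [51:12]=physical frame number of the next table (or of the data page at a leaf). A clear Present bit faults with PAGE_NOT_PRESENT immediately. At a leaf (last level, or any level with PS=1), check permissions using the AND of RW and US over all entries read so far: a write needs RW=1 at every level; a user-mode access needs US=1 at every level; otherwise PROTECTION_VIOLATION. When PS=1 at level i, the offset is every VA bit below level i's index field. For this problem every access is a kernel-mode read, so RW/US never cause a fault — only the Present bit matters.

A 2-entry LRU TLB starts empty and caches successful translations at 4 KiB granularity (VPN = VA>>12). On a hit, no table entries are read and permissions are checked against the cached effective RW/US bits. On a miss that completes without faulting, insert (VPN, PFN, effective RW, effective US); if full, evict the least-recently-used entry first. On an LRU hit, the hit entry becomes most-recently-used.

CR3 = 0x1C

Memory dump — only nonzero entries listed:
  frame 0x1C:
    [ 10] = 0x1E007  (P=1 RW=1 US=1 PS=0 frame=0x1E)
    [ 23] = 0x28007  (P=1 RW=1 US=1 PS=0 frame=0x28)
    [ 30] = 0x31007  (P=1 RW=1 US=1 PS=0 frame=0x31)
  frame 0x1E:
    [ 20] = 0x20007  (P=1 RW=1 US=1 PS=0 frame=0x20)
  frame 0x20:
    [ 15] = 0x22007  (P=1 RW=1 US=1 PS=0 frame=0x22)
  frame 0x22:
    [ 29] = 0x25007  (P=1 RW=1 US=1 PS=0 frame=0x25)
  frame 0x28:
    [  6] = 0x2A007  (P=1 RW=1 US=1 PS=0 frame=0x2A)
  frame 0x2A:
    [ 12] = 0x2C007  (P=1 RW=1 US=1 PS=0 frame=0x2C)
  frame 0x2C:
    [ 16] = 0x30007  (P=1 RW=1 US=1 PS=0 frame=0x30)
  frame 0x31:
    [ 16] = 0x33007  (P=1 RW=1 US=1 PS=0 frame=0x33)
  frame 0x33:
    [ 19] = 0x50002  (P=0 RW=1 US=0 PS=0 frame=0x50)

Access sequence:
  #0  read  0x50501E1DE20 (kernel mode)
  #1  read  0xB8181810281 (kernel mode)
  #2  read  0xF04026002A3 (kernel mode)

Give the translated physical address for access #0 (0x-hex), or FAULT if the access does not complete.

Walk each access:
#0 VA=0x50501E1DE20 (r,kernel):
  L0: frame=0x1C idx=10 entry=0x1E007 [P=1 RW=1 US=1 PS=0]
  L1: frame=0x1E idx=20 entry=0x20007 [P=1 RW=1 US=1 PS=0]
  L2: frame=0x20 idx=15 entry=0x22007 [P=1 RW=1 US=1 PS=0]
  L3: frame=0x22 idx=29 entry=0x25007 [P=1 RW=1 US=1 PS=0]
  ⇒ phys 0x25E20  [4 reads]
#1 VA=0xB8181810281 (r,kernel):
  L0: frame=0x1C idx=23 entry=0x28007 [P=1 RW=1 US=1 PS=0]
  L1: frame=0x28 idx=6 entry=0x2A007 [P=1 RW=1 US=1 PS=0]
  L2: frame=0x2A idx=12 entry=0x2C007 [P=1 RW=1 US=1 PS=0]
  L3: frame=0x2C idx=16 entry=0x30007 [P=1 RW=1 US=1 PS=0]
  ⇒ phys 0x30281  [4 reads]
#2 VA=0xF04026002A3 (r,kernel):
  L0: frame=0x1C idx=30 entry=0x31007 [P=1 RW=1 US=1 PS=0]
  L1: frame=0x31 idx=16 entry=0x33007 [P=1 RW=1 US=1 PS=0]
  L2: frame=0x33 idx=19 entry=0x50002 [P=0 RW=1 US=0 PS=0]
  ⇒ fault: PAGE_NOT_PRESENT  — 3 lookups

Access #0 PA: 0x25E20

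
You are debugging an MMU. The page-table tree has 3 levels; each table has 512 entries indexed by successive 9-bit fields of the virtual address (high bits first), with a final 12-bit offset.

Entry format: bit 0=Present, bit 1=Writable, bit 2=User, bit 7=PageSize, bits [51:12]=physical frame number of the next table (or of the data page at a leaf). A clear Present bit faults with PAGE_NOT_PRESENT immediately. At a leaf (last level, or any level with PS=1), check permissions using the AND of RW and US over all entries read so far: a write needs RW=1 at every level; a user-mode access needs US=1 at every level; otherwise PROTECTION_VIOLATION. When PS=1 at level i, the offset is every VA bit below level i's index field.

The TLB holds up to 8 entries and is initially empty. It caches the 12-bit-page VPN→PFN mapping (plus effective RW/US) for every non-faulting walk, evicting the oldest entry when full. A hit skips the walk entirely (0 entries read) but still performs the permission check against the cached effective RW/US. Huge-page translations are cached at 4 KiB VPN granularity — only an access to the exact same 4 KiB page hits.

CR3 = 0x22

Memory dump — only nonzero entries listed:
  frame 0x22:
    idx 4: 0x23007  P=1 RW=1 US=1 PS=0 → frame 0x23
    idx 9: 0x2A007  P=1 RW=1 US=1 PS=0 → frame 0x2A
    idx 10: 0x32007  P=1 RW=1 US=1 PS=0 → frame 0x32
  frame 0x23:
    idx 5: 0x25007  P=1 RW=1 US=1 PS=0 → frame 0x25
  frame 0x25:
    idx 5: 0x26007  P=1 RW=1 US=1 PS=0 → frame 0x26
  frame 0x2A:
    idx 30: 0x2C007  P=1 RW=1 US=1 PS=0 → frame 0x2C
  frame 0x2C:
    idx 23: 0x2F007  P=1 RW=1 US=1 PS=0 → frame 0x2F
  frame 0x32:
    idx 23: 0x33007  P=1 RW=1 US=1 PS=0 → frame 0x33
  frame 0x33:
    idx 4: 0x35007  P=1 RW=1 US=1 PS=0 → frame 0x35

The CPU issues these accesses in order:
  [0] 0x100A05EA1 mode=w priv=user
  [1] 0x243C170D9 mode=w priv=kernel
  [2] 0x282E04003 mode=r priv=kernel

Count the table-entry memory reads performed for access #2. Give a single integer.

Walk each access:
#0 VA=0x100A05EA1 (w,user):
  lvl0: tbl 0x22, slot 4 ⇒ 0x23007 (P1/RW1/US1/PS0)
  lvl1: tbl 0x23, slot 5 ⇒ 0x25007 (P1/RW1/US1/PS0)
  lvl2: tbl 0x25, slot 5 ⇒ 0x26007 (P1/RW1/US1/PS0)
  → PA=0x26EA1  (3 entries read)
#1 VA=0x243C170D9 (w,kernel):
  lvl0: tbl 0x22, slot 9 ⇒ 0x2A007 (P1/RW1/US1/PS0)
  lvl1: tbl 0x2A, slot 30 ⇒ 0x2C007 (P1/RW1/US1/PS0)
  lvl2: tbl 0x2C, slot 23 ⇒ 0x2F007 (P1/RW1/US1/PS0)
  → PA=0x2F0D9  (3 entries read)
#2 VA=0x282E04003 (r,kernel):
  lvl0: tbl 0x22, slot 10 ⇒ 0x32007 (P1/RW1/US1/PS0)
  lvl1: tbl 0x32, slot 23 ⇒ 0x33007 (P1/RW1/US1/PS0)
  lvl2: tbl 0x33, slot 4 ⇒ 0x35007 (P1/RW1/US1/PS0)
  → PA=0x35003  (3 entries read)

Entries read for #2: 3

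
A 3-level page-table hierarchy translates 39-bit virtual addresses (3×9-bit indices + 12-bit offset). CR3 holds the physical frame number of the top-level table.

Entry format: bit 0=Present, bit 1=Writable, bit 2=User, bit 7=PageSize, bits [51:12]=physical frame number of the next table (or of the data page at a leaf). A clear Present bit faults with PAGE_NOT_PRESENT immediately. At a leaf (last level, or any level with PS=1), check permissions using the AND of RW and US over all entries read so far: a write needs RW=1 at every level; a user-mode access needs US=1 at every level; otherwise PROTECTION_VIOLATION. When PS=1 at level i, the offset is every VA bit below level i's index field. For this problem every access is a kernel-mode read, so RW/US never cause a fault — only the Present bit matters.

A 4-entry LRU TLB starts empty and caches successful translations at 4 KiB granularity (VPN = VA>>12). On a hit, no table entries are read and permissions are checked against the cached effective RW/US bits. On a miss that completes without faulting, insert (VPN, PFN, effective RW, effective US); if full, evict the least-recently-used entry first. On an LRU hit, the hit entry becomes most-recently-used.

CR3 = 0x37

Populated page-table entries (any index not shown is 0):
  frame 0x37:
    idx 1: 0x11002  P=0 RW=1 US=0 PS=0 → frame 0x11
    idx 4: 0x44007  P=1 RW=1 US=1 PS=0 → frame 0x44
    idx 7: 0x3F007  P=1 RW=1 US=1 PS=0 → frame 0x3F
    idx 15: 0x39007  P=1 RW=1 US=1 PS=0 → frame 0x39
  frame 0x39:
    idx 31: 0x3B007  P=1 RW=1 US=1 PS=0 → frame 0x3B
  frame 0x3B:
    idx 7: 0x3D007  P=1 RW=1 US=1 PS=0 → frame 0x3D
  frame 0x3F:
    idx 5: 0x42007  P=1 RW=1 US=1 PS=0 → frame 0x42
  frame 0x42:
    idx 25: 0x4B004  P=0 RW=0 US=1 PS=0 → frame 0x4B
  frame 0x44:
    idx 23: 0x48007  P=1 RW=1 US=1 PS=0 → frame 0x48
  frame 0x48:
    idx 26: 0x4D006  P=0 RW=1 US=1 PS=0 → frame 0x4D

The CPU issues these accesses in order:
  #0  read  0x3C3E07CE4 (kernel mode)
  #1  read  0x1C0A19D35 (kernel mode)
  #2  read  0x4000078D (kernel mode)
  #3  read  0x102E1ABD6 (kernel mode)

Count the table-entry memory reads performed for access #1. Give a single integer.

Trace:
#0 VA=0x3C3E07CE4 (r,kernel):
  L0: frame=0x37 idx=15 entry=0x39007 [P=1 RW=1 US=1 PS=0]
  L1: frame=0x39 idx=31 entry=0x3B007 [P=1 RW=1 US=1 PS=0]
  L2: frame=0x3B idx=7 entry=0x3D007 [P=1 RW=1 US=1 PS=0]
  ✓ 0x3DCE4  — 3 lookups
#1 VA=0x1C0A19D35 (r,kernel):
  L0: frame=0x37 idx=7 entry=0x3F007 [P=1 RW=1 US=1 PS=0]
  L1: frame=0x3F idx=5 entry=0x42007 [P=1 RW=1 US=1 PS=0]
  L2: frame=0x42 idx=25 entry=0x4B004 [P=0 RW=0 US=1 PS=0]
  ✗ PAGE_NOT_PRESENT  [3 reads]
#2 VA=0x4000078D (r,kernel):
  L0: frame=0x37 idx=1 entry=0x11002 [P=0 RW=1 US=0 PS=0]
  ✗ PAGE_NOT_PRESENT  [1 reads]
#3 VA=0x102E1ABD6 (r,kernel):
  L0: frame=0x37 idx=4 entry=0x44007 [P=1 RW=1 US=1 PS=0]
  L1: frame=0x44 idx=23 entry=0x48007 [P=1 RW=1 US=1 PS=0]
  L2: frame=0x48 idx=26 entry=0x4D006 [P=0 RW=1 US=1 PS=0]
  ✗ PAGE_NOT_PRESENT  [3 reads]

Entries read for #1: 3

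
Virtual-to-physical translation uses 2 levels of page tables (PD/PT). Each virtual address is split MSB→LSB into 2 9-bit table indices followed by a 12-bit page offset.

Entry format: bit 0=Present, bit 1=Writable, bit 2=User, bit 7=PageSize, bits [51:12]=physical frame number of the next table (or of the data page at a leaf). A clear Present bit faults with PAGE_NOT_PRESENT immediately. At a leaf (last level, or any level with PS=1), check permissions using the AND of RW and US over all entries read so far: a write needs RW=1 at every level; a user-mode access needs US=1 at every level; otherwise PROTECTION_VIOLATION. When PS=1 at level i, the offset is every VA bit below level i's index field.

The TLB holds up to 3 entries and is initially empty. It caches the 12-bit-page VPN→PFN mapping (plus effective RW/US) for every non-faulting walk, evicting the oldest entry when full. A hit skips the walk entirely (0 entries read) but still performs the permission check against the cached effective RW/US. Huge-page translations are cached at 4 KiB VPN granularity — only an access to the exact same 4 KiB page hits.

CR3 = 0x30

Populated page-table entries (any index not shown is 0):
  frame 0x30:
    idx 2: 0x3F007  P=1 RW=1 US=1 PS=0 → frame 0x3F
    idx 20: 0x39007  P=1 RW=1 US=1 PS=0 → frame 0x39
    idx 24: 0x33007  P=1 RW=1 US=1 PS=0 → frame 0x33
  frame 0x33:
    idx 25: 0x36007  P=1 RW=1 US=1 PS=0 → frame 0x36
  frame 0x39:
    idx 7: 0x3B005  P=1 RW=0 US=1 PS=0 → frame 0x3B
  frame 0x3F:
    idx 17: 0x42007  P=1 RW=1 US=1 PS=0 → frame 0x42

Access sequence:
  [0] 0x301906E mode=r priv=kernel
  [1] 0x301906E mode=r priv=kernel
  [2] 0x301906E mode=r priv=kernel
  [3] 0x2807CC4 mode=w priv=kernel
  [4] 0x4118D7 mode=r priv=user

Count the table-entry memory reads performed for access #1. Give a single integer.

Trace:
#0 VA=0x301906E (r,kernel):
  L0: frame=0x30 idx=24 entry=0x33007 [P=1 RW=1 US=1 PS=0]
  L1: frame=0x33 idx=25 entry=0x36007 [P=1 RW=1 US=1 PS=0]
  → PA=0x3606E  (2 entries read)
#1 VA=0x301906E (r,kernel):
  TLB hit vpn=0x3019 → PA=0x3606E
#2 VA=0x301906E (r,kernel):
  TLB hit vpn=0x3019 → PA=0x3606E
#3 VA=0x2807CC4 (w,kernel):
  L0: frame=0x30 idx=20 entry=0x39007 [P=1 RW=1 US=1 PS=0]
  L1: frame=0x39 idx=7 entry=0x3B005 [P=1 RW=0 US=1 PS=0]
  ✗ PROTECTION_VIOLATION  [2 reads]
#4 VA=0x4118D7 (r,user):
  L0: frame=0x30 idx=2 entry=0x3F007 [P=1 RW=1 US=1 PS=0]
  L1: frame=0x3F idx=17 entry=0x42007 [P=1 RW=1 US=1 PS=0]
  → PA=0x428D7  (2 entries read)

Entries read for #1: 0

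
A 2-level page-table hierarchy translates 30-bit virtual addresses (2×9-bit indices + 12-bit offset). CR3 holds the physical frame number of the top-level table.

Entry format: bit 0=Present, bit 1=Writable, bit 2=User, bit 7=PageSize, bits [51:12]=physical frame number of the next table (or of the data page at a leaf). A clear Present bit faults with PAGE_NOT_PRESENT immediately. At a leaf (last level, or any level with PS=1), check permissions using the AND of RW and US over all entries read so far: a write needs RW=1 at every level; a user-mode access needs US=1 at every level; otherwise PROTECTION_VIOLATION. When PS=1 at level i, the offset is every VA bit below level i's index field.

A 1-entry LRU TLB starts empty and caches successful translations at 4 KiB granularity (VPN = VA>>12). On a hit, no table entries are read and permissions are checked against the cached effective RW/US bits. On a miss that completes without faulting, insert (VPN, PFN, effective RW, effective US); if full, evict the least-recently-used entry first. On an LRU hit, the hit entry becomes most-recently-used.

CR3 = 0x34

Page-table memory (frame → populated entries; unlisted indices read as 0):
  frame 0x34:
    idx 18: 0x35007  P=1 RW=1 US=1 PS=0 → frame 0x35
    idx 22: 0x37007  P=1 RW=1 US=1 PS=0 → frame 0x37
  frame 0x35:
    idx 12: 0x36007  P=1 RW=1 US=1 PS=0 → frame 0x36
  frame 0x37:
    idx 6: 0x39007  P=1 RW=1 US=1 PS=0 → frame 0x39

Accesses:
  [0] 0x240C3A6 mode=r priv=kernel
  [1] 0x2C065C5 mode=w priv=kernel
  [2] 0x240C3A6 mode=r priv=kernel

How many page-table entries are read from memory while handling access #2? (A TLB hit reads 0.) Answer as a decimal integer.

Per-access translation:
#0 VA=0x240C3A6 (r,kernel):
  [0] read 0x34 idx=18: raw=0x35007 flags P=1 W=1 U=1 S=0
  [1] read 0x35 idx=12: raw=0x36007 flags P=1 W=1 U=1 S=0
  ✓ 0x363A6  — 2 lookups
#1 VA=0x2C065C5 (w,kernel):
  [0] read 0x34 idx=22: raw=0x37007 flags P=1 W=1 U=1 S=0
  [1] read 0x37 idx=6: raw=0x39007 flags P=1 W=1 U=1 S=0
  ✓ 0x395C5  — 2 lookups
#2 VA=0x240C3A6 (r,kernel):
  [0] read 0x34 idx=18: raw=0x35007 flags P=1 W=1 U=1 S=0
  [1] read 0x35 idx=12: raw=0x36007 flags P=1 W=1 U=1 S=0
  ✓ 0x363A6  — 2 lookups

Entries read for #2: 2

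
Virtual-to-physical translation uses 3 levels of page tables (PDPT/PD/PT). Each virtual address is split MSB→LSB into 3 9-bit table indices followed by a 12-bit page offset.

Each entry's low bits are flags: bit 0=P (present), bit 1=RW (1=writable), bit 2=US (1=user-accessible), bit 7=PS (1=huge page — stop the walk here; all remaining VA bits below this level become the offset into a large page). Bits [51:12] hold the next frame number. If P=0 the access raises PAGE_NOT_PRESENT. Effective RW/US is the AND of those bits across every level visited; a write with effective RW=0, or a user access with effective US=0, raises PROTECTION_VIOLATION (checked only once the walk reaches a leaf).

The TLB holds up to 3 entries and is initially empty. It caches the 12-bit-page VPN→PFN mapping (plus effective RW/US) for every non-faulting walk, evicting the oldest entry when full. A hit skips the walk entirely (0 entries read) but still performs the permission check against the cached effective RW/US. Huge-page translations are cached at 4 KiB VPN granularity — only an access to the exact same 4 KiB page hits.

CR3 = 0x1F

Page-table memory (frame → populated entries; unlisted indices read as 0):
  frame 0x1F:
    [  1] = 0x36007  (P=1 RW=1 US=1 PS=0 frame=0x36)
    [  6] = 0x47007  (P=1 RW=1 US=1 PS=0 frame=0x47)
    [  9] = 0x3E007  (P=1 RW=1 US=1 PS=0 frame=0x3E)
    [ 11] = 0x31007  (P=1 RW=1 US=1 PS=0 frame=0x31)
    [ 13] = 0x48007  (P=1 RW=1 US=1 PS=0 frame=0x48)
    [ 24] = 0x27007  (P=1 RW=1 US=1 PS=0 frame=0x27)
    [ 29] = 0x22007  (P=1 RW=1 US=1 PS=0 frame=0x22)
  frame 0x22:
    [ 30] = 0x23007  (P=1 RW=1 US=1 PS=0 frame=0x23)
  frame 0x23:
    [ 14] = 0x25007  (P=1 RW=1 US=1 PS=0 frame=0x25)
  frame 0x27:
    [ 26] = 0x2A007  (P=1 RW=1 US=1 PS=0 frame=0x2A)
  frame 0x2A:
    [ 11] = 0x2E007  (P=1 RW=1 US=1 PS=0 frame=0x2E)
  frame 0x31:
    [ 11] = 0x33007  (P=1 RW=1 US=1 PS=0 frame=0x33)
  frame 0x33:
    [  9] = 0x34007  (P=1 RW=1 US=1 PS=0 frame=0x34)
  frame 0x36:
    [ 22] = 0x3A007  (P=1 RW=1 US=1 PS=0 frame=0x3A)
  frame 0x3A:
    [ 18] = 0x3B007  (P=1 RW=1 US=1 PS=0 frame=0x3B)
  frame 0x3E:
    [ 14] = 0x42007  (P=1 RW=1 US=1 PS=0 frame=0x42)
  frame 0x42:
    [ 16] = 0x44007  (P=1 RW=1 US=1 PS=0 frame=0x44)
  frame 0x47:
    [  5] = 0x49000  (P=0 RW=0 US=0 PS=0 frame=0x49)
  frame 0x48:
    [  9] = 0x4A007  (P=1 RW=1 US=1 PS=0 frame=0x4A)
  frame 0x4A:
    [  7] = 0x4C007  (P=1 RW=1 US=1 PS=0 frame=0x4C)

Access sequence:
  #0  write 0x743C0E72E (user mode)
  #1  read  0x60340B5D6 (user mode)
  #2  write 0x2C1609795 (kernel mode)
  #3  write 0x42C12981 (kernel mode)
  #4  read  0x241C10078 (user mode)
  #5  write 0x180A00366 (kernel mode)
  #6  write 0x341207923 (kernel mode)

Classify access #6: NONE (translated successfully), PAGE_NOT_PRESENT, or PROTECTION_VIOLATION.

Per-access translation:
#0 VA=0x743C0E72E (w,user):
  [0] read 0x1F idx=29: raw=0x22007 flags P=1 W=1 U=1 S=0
  [1] read 0x22 idx=30: raw=0x23007 flags P=1 W=1 U=1 S=0
  [2] read 0x23 idx=14: raw=0x25007 flags P=1 W=1 U=1 S=0
  ⇒ phys 0x2572E  [3 reads]
#1 VA=0x60340B5D6 (r,user):
  [0] read 0x1F idx=24: raw=0x27007 flags P=1 W=1 U=1 S=0
  [1] read 0x27 idx=26: raw=0x2A007 flags P=1 W=1 U=1 S=0
  [2] read 0x2A idx=11: raw=0x2E007 flags P=1 W=1 U=1 S=0
  ⇒ phys 0x2E5D6  [3 reads]
#2 VA=0x2C1609795 (w,kernel):
  [0] read 0x1F idx=11: raw=0x31007 flags P=1 W=1 U=1 S=0
  [1] read 0x31 idx=11: raw=0x33007 flags P=1 W=1 U=1 S=0
  [2] read 0x33 idx=9: raw=0x34007 flags P=1 W=1 U=1 S=0
  ⇒ phys 0x34795  [3 reads]
#3 VA=0x42C12981 (w,kernel):
  [0] read 0x1F idx=1: raw=0x36007 flags P=1 W=1 U=1 S=0
  [1] read 0x36 idx=22: raw=0x3A007 flags P=1 W=1 U=1 S=0
  [2] read 0x3A idx=18: raw=0x3B007 flags P=1 W=1 U=1 S=0
  ⇒ phys 0x3B981  [3 reads]
#4 VA=0x241C10078 (r,user):
  [0] read 0x1F idx=9: raw=0x3E007 flags P=1 W=1 U=1 S=0
  [1] read 0x3E idx=14: raw=0x42007 flags P=1 W=1 U=1 S=0
  [2] read 0x42 idx=16: raw=0x44007 flags P=1 W=1 U=1 S=0
  ⇒ phys 0x44078  [3 reads]
#5 VA=0x180A00366 (w,kernel):
  [0] read 0x1F idx=6: raw=0x47007 flags P=1 W=1 U=1 S=0
  [1] read 0x47 idx=5: raw=0x49000 flags P=0 W=0 U=0 S=0
  ⇒ fault: PAGE_NOT_PRESENT  — 2 lookups
#6 VA=0x341207923 (w,kernel):
  [0] read 0x1F idx=13: raw=0x48007 flags P=1 W=1 U=1 S=0
  [1] read 0x48 idx=9: raw=0x4A007 flags P=1 W=1 U=1 S=0
  [2] read 0x4A idx=7: raw=0x4C007 flags P=1 W=1 U=1 S=0
  ⇒ phys 0x4C923  [3 reads]

Access #6 fault: NONE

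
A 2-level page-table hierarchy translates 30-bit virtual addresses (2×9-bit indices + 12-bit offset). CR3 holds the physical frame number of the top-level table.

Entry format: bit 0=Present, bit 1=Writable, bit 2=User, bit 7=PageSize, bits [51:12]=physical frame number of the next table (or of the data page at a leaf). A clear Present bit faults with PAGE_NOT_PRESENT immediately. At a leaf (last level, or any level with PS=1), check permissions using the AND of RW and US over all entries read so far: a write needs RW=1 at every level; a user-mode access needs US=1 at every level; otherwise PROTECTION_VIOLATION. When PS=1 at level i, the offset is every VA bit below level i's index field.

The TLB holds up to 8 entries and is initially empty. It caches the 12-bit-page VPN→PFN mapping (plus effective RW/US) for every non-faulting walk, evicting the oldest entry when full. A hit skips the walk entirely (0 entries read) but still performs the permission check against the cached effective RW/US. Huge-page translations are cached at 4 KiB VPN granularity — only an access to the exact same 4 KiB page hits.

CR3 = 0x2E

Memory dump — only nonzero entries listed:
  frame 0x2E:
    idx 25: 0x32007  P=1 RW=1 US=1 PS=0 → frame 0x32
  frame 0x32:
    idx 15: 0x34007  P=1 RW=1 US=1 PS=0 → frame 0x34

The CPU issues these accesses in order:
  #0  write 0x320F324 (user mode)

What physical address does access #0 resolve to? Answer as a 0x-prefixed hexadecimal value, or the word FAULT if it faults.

Walk each access:
#0 VA=0x320F324 (w,user):
  L0 @0x2E[25] → 0x32007  P=1,RW=1,US=1,PS=0
  L1 @0x32[15] → 0x34007  P=1,RW=1,US=1,PS=0
  ✓ 0x34324  — 2 lookups

Access #0 PA: 0x34324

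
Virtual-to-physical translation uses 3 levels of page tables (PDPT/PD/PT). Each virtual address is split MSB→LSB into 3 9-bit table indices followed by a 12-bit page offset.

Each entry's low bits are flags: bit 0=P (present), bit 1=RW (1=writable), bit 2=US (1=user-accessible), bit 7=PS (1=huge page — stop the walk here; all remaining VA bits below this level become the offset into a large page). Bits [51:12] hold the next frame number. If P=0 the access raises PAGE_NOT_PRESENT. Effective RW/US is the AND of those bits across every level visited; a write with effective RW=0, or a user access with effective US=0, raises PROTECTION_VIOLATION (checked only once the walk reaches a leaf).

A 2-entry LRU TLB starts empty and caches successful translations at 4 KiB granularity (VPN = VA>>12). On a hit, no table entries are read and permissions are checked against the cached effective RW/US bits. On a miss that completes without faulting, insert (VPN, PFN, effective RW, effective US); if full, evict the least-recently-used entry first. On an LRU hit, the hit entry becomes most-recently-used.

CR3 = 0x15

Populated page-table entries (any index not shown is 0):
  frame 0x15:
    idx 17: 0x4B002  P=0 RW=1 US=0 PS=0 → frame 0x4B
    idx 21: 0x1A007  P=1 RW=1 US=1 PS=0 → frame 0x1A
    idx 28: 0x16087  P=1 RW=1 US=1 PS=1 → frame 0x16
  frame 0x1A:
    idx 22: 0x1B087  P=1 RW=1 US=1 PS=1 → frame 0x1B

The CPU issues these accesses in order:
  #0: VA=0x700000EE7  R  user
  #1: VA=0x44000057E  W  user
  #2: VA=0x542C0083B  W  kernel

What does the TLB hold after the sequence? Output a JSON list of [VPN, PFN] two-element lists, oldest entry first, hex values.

Per-access translation:
#0 VA=0x700000EE7 (r,user):
  L0: frame=0x15 idx=28 entry=0x16087 [P=1 RW=1 US=1 PS=1]
  ✓ 0x16EE7 (huge @L0)  — 1 lookups
#1 VA=0x44000057E (w,user):
  L0: frame=0x15 idx=17 entry=0x4B002 [P=0 RW=1 US=0 PS=0]
  ⇒ fault: PAGE_NOT_PRESENT  — 1 lookups
#2 VA=0x542C0083B (w,kernel):
  L0: frame=0x15 idx=21 entry=0x1A007 [P=1 RW=1 US=1 PS=0]
  L1: frame=0x1A idx=22 entry=0x1B087 [P=1 RW=1 US=1 PS=1]
  ✓ 0x1B83B (huge @L1)  — 2 lookups

TLB: [["0x700000", "0x16"], ["0x542C00", "0x1B"]]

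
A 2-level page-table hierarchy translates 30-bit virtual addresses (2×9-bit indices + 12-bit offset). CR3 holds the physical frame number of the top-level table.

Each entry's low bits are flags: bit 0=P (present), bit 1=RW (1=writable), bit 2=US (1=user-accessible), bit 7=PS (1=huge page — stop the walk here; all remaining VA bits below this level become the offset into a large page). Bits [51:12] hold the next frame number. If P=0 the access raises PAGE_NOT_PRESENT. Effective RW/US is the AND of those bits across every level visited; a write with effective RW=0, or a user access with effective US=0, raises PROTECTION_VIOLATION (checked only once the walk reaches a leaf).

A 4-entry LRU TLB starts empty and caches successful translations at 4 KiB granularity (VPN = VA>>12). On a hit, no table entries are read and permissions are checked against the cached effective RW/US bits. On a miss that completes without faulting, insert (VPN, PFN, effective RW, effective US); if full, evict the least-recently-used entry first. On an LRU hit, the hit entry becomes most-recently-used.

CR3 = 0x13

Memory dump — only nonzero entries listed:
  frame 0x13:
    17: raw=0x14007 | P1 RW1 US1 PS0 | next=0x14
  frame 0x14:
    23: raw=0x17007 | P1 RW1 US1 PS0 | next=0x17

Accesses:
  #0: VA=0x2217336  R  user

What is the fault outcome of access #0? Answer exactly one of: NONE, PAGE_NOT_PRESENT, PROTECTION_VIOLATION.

Walk each access:
#0 VA=0x2217336 (r,user):
  L0: frame=0x13 idx=17 entry=0x14007 [P=1 RW=1 US=1 PS=0]
  L1: frame=0x14 idx=23 entry=0x17007 [P=1 RW=1 US=1 PS=0]
  ✓ 0x17336  — 2 lookups

Access #0 fault: NONE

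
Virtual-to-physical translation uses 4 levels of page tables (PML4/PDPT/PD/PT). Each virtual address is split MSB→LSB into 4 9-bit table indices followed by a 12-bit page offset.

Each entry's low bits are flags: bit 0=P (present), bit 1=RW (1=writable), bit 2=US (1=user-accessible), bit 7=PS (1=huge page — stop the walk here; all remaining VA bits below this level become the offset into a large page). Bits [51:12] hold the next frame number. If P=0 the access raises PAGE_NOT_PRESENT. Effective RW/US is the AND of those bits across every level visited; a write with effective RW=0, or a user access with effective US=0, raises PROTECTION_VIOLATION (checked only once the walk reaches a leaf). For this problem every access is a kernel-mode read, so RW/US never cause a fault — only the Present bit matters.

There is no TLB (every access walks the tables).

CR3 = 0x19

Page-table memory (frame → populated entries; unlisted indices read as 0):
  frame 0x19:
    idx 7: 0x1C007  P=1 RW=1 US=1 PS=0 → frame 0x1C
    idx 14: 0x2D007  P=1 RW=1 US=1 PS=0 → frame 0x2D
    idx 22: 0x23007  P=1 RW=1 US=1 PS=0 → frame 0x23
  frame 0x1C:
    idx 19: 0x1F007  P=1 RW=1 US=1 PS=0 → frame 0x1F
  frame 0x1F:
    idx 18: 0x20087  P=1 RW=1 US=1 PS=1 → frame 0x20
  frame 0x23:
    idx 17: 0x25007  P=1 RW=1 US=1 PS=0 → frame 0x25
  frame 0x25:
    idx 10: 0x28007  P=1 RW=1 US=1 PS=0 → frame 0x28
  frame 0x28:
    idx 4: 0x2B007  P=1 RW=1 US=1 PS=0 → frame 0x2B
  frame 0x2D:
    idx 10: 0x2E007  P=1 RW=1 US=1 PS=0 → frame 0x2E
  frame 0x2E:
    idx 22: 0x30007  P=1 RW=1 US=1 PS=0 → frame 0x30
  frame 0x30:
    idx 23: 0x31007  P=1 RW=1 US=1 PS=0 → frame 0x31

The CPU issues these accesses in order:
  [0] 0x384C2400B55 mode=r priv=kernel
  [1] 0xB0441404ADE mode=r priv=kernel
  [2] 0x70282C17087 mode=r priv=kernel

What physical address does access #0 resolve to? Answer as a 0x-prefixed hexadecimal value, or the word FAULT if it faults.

Walk each access:
#0 VA=0x384C2400B55 (r,kernel):
  L0 @0x19[7] → 0x1C007  P=1,RW=1,US=1,PS=0
  L1 @0x1C[19] → 0x1F007  P=1,RW=1,US=1,PS=0
  L2 @0x1F[18] → 0x20087  P=1,RW=1,US=1,PS=1
  → PA=0x20B55 (huge @L2)  (3 entries read)
#1 VA=0xB0441404ADE (r,kernel):
  L0 @0x19[22] → 0x23007  P=1,RW=1,US=1,PS=0
  L1 @0x23[17] → 0x25007  P=1,RW=1,US=1,PS=0
  L2 @0x25[10] → 0x28007  P=1,RW=1,US=1,PS=0
  L3 @0x28[4] → 0x2B007  P=1,RW=1,US=1,PS=0
  → PA=0x2BADE  (4 entries read)
#2 VA=0x70282C17087 (r,kernel):
  L0 @0x19[14] → 0x2D007  P=1,RW=1,US=1,PS=0
  L1 @0x2D[10] → 0x2E007  P=1,RW=1,US=1,PS=0
  L2 @0x2E[22] → 0x30007  P=1,RW=1,US=1,PS=0
  L3 @0x30[23] → 0x31007  P=1,RW=1,US=1,PS=0
  → PA=0x31087  (4 entries read)

Access #0 PA: 0x20B55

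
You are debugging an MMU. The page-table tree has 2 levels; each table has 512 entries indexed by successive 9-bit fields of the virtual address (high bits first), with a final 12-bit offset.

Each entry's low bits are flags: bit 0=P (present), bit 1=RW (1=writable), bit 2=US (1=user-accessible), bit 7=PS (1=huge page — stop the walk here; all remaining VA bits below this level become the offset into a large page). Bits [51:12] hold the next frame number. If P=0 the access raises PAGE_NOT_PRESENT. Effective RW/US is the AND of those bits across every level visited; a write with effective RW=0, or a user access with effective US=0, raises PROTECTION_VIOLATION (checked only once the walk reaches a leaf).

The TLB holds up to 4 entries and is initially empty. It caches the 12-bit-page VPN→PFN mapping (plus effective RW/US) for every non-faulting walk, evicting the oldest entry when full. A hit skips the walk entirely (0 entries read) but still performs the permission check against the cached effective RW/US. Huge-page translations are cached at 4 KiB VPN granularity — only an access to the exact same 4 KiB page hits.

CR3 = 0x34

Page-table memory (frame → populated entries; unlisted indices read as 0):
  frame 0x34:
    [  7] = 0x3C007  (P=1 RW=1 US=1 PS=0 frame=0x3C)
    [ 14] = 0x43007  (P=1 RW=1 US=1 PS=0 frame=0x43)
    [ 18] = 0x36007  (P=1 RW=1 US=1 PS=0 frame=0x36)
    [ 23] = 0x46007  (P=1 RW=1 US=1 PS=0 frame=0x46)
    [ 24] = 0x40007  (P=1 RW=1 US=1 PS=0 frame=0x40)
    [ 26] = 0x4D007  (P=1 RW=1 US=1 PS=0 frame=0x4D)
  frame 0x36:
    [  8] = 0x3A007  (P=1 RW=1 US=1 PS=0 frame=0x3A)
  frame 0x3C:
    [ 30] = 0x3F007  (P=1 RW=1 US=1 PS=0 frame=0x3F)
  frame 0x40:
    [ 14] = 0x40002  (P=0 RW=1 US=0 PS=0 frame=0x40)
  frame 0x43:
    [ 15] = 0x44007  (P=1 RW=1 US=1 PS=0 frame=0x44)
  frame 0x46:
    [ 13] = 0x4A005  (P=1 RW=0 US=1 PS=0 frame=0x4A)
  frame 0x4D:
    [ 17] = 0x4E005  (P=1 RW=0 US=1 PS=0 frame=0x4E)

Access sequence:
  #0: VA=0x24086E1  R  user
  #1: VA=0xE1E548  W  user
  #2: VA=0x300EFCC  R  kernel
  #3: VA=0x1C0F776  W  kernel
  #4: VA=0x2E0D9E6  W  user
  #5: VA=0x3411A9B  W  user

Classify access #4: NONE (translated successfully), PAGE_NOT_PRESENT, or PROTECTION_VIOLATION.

Trace:
#0 VA=0x24086E1 (r,user):
  [0] read 0x34 idx=18: raw=0x36007 flags P=1 W=1 U=1 S=0
  [1] read 0x36 idx=8: raw=0x3A007 flags P=1 W=1 U=1 S=0
  ⇒ phys 0x3A6E1  [2 reads]
#1 VA=0xE1E548 (w,user):
  [0] read 0x34 idx=7: raw=0x3C007 flags P=1 W=1 U=1 S=0
  [1] read 0x3C idx=30: raw=0x3F007 flags P=1 W=1 U=1 S=0
  ⇒ phys 0x3F548  [2 reads]
#2 VA=0x300EFCC (r,kernel):
  [0] read 0x34 idx=24: raw=0x40007 flags P=1 W=1 U=1 S=0
  [1] read 0x40 idx=14: raw=0x40002 flags P=0 W=1 U=0 S=0
  ⇒ fault: PAGE_NOT_PRESENT  — 2 lookups
#3 VA=0x1C0F776 (w,kernel):
  [0] read 0x34 idx=14: raw=0x43007 flags P=1 W=1 U=1 S=0
  [1] read 0x43 idx=15: raw=0x44007 flags P=1 W=1 U=1 S=0
  ⇒ phys 0x44776  [2 reads]
#4 VA=0x2E0D9E6 (w,user):
  [0] read 0x34 idx=23: raw=0x46007 flags P=1 W=1 U=1 S=0
  [1] read 0x46 idx=13: raw=0x4A005 flags P=1 W=0 U=1 S=0
  ⇒ fault: PROTECTION_VIOLATION  — 2 lookups
#5 VA=0x3411A9B (w,user):
  [0] read 0x34 idx=26: raw=0x4D007 flags P=1 W=1 U=1 S=0
  [1] read 0x4D idx=17: raw=0x4E005 flags P=1 W=0 U=1 S=0
  ⇒ fault: PROTECTION_VIOLATION  — 2 lookups

Access #4 fault: PROTECTION_VIOLATION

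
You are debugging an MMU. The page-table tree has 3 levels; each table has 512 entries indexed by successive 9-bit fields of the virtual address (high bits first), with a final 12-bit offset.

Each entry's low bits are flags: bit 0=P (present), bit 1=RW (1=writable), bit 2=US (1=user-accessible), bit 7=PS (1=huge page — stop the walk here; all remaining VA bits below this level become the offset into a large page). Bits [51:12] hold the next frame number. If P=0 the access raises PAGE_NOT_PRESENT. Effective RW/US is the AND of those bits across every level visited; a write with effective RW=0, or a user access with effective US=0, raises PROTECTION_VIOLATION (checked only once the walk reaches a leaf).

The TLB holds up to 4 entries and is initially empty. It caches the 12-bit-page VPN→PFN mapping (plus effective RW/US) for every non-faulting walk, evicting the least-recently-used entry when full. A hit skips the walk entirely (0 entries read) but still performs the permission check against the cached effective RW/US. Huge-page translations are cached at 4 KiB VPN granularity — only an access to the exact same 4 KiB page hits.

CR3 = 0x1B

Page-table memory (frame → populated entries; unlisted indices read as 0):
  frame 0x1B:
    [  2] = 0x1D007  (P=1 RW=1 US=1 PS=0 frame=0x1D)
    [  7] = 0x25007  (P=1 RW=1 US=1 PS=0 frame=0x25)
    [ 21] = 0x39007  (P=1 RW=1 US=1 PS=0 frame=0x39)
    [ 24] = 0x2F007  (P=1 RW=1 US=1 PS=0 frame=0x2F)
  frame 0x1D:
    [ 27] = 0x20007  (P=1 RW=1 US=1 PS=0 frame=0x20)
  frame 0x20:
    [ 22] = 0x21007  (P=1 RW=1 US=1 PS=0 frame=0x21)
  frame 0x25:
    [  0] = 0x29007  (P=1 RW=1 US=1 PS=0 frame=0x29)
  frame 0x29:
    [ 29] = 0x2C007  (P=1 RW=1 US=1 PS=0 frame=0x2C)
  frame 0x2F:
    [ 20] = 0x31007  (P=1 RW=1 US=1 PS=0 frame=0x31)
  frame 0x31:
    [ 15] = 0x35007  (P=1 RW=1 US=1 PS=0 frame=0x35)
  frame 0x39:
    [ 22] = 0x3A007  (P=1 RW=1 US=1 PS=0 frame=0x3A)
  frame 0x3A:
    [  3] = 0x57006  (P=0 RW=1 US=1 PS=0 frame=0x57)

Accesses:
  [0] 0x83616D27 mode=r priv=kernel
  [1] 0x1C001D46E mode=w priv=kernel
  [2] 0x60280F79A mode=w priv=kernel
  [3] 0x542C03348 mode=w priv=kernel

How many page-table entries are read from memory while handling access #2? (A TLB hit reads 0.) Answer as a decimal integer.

Trace:
#0 VA=0x83616D27 (r,kernel):
  [0] read 0x1B idx=2: raw=0x1D007 flags P=1 W=1 U=1 S=0
  [1] read 0x1D idx=27: raw=0x20007 flags P=1 W=1 U=1 S=0
  [2] read 0x20 idx=22: raw=0x21007 flags P=1 W=1 U=1 S=0
  ⇒ phys 0x21D27  [3 reads]
#1 VA=0x1C001D46E (w,kernel):
  [0] read 0x1B idx=7: raw=0x25007 flags P=1 W=1 U=1 S=0
  [1] read 0x25 idx=0: raw=0x29007 flags P=1 W=1 U=1 S=0
  [2] read 0x29 idx=29: raw=0x2C007 flags P=1 W=1 U=1 S=0
  ⇒ phys 0x2C46E  [3 reads]
#2 VA=0x60280F79A (w,kernel):
  [0] read 0x1B idx=24: raw=0x2F007 flags P=1 W=1 U=1 S=0
  [1] read 0x2F idx=20: raw=0x31007 flags P=1 W=1 U=1 S=0
  [2] read 0x31 idx=15: raw=0x35007 flags P=1 W=1 U=1 S=0
  ⇒ phys 0x3579A  [3 reads]
#3 VA=0x542C03348 (w,kernel):
  [0] read 0x1B idx=21: raw=0x39007 flags P=1 W=1 U=1 S=0
  [1] read 0x39 idx=22: raw=0x3A007 flags P=1 W=1 U=1 S=0
  [2] read 0x3A idx=3: raw=0x57006 flags P=0 W=1 U=1 S=0
  ✗ PAGE_NOT_PRESENT  [3 reads]

Entries read for #2: 3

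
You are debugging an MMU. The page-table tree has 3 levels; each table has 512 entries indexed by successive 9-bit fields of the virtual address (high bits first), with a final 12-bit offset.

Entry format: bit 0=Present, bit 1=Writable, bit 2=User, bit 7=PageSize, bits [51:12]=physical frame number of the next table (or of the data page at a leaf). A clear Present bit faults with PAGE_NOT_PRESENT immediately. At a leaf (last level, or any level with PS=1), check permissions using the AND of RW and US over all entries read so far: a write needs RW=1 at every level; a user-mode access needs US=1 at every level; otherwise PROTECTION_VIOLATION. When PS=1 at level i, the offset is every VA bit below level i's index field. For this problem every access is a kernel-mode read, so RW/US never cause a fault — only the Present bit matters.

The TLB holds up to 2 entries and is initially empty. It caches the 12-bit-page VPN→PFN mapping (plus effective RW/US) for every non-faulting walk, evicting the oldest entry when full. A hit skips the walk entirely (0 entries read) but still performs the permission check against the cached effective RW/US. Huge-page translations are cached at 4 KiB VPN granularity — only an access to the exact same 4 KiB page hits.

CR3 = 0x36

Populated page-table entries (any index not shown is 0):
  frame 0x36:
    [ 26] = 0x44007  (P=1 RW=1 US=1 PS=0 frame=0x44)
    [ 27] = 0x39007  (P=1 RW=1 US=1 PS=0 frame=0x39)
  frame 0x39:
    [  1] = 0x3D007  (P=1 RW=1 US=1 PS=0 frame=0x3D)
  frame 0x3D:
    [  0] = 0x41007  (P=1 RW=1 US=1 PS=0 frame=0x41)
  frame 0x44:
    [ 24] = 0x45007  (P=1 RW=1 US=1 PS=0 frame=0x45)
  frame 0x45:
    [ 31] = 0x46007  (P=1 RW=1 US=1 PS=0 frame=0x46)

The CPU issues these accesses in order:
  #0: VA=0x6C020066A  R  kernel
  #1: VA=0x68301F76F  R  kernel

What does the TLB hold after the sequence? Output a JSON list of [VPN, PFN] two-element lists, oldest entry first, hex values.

Per-access translation:
#0 VA=0x6C020066A (r,kernel):
  L0: frame=0x36 idx=27 entry=0x39007 [P=1 RW=1 US=1 PS=0]
  L1: frame=0x39 idx=1 entry=0x3D007 [P=1 RW=1 US=1 PS=0]
  L2: frame=0x3D idx=0 entry=0x41007 [P=1 RW=1 US=1 PS=0]
  ⇒ phys 0x4166A  [3 reads]
#1 VA=0x68301F76F (r,kernel):
  L0: frame=0x36 idx=26 entry=0x44007 [P=1 RW=1 US=1 PS=0]
  L1: frame=0x44 idx=24 entry=0x45007 [P=1 RW=1 US=1 PS=0]
  L2: frame=0x45 idx=31 entry=0x46007 [P=1 RW=1 US=1 PS=0]
  ⇒ phys 0x4676F  [3 reads]

TLB: [["0x6C0200", "0x41"], ["0x68301F", "0x46"]]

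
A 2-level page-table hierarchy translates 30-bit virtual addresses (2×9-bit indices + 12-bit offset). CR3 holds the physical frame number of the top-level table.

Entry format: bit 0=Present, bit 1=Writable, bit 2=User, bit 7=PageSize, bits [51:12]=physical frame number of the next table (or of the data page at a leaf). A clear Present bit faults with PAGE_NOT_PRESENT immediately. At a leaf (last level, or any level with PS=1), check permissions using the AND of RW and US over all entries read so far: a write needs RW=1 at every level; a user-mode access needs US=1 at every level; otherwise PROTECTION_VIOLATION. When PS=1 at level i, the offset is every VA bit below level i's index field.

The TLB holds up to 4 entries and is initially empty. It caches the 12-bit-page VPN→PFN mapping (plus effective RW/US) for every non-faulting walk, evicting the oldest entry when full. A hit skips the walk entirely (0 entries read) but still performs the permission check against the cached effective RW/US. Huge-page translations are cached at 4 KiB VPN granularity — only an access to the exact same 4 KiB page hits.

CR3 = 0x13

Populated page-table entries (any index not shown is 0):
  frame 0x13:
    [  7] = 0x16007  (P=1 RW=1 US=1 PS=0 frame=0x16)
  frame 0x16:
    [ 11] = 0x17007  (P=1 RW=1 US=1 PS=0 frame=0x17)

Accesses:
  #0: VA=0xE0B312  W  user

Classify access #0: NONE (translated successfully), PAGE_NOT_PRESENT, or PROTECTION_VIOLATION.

Walk each access:
#0 VA=0xE0B312 (w,user):
  [0] read 0x13 idx=7: raw=0x16007 flags P=1 W=1 U=1 S=0
  [1] read 0x16 idx=11: raw=0x17007 flags P=1 W=1 U=1 S=0
  ✓ 0x17312  — 2 lookups

Access #0 fault: NONE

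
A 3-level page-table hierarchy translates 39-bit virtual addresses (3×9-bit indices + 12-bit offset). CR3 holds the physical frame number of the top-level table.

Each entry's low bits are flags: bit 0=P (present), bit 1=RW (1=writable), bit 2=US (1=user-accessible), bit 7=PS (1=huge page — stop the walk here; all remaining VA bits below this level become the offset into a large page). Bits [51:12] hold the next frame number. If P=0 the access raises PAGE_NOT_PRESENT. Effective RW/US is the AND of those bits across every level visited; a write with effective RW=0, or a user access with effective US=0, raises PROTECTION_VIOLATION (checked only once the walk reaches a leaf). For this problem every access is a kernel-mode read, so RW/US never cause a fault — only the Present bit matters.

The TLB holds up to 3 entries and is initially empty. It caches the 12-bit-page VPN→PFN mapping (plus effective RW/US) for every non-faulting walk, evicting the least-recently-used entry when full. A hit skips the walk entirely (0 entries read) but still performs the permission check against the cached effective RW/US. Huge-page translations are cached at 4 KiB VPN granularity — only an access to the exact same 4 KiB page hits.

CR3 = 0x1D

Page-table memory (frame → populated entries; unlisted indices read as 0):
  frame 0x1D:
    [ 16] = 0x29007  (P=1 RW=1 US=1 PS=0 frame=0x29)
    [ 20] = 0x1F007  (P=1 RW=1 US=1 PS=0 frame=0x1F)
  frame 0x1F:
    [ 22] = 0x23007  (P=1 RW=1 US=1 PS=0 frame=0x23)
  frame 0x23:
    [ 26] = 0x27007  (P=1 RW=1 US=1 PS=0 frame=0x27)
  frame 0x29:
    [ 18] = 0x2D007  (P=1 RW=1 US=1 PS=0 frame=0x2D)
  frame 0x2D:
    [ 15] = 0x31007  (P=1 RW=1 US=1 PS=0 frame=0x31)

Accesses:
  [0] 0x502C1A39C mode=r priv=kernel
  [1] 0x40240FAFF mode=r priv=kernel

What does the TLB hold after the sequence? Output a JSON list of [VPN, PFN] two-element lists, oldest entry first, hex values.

Per-access translation:
#0 VA=0x502C1A39C (r,kernel):
  lvl0: tbl 0x1D, slot 20 ⇒ 0x1F007 (P1/RW1/US1/PS0)
  lvl1: tbl 0x1F, slot 22 ⇒ 0x23007 (P1/RW1/US1/PS0)
  lvl2: tbl 0x23, slot 26 ⇒ 0x27007 (P1/RW1/US1/PS0)
  → PA=0x2739C  (3 entries read)
#1 VA=0x40240FAFF (r,kernel):
  lvl0: tbl 0x1D, slot 16 ⇒ 0x29007 (P1/RW1/US1/PS0)
  lvl1: tbl 0x29, slot 18 ⇒ 0x2D007 (P1/RW1/US1/PS0)
  lvl2: tbl 0x2D, slot 15 ⇒ 0x31007 (P1/RW1/US1/PS0)
  → PA=0x31AFF  (3 entries read)

TLB: [["0x502C1A", "0x27"], ["0x40240F", "0x31"]]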